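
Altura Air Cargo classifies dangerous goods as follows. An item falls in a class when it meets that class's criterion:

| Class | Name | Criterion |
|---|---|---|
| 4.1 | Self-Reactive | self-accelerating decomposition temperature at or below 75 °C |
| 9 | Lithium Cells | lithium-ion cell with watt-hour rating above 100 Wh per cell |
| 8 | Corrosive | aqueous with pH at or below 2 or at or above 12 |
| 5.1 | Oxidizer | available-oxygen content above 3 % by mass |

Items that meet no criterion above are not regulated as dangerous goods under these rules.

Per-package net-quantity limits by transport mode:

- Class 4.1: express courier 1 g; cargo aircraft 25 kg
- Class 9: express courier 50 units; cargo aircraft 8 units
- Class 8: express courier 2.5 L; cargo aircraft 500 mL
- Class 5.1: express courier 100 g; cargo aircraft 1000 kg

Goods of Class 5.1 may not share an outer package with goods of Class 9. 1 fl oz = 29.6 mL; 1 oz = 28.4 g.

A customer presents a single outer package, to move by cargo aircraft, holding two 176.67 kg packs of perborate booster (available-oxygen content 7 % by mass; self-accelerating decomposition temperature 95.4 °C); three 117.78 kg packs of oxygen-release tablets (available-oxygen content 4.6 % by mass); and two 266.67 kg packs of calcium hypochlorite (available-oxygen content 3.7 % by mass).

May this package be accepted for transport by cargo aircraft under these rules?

No

With available-oxygen content 7 % by mass (> 3 % by mass), the perborate booster falls in Class 5.1.
Available-oxygen content 4.6 % by mass meets the Class 5.1 criterion (Oxidizer), so the oxygen-release tablets are Class 5.1.
The calcium hypochlorite has available-oxygen content 3.7 % by mass, which is > 3 % by mass, so it is Class 5.1 (Oxidizer).
Class 5.1 net quantity: (two 176.67 kg packs = 353.34 kg) + (three 117.78 kg packs = 353.34 kg) + (two 266.67 kg packs = 533.34 kg) = 1240.02 kg.
1240.02 kg > 1000 kg (cargo aircraft limit, Class 5.1) — over the limit.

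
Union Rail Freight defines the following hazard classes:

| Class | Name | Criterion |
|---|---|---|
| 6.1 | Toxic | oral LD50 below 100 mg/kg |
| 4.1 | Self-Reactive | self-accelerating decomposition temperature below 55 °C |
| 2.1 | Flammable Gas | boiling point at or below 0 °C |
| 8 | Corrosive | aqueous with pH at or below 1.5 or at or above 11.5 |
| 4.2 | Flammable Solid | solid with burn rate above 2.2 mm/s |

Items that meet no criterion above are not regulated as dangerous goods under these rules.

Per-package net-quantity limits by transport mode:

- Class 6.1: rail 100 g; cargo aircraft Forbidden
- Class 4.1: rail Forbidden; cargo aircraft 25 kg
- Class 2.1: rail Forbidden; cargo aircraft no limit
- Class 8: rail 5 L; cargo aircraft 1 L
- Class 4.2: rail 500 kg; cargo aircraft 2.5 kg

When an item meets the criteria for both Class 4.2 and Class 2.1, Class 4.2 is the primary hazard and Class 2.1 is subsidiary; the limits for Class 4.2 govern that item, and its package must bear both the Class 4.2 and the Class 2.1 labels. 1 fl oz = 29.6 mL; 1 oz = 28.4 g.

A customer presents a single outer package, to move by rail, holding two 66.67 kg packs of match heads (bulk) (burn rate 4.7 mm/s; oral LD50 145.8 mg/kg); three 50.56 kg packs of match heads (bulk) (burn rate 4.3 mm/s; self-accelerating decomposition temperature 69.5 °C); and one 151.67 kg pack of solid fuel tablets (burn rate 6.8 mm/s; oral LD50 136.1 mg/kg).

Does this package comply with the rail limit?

Yes

The match heads (bulk) have burn rate 4.7 mm/s, which is > 2.2 mm/s, so they are Class 4.2 (Flammable Solid).
Burn rate 4.3 mm/s meets the Class 4.2 criterion (Flammable Solid), so the match heads (bulk) are Class 4.2.
Solid fuel tablets: burn rate 6.8 mm/s > 2.2 mm/s → Class 4.2 (Flammable Solid).
Class 4.2 net quantity: (two 66.67 kg packs = 133.34 kg) + (three 50.56 kg packs = 151.68 kg) + 151.67 kg = 436.69 kg.
436.69 kg is within the rail limit of 500 kg for Class 4.2.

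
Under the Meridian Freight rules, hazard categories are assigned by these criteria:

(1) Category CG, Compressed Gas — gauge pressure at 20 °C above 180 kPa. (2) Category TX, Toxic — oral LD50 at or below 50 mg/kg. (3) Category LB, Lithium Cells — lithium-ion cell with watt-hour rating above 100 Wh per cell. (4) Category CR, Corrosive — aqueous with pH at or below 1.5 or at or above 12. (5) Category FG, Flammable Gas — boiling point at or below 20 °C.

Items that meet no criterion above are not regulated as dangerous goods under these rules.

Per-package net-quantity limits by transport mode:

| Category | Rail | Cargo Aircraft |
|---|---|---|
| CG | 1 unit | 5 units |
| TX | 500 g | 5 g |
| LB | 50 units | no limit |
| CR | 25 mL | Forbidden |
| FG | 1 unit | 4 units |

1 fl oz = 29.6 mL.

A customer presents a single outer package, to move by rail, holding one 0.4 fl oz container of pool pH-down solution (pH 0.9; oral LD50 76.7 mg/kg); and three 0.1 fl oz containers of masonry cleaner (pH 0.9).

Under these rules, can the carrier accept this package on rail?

Yes

Pool pH-down solution: pH 0.9 ≤ 1.5 → Category CR (Corrosive).
The masonry cleaner has pH 0.9, which is ≤ 1.5, so it is Category CR (Corrosive).
Category CR net quantity: (one 0.4 fl oz container = 11.84 mL) + (three 0.1 fl oz containers = 8.88 mL) = 20.72 mL.
That is within the Category CR rail limit of 25 mL.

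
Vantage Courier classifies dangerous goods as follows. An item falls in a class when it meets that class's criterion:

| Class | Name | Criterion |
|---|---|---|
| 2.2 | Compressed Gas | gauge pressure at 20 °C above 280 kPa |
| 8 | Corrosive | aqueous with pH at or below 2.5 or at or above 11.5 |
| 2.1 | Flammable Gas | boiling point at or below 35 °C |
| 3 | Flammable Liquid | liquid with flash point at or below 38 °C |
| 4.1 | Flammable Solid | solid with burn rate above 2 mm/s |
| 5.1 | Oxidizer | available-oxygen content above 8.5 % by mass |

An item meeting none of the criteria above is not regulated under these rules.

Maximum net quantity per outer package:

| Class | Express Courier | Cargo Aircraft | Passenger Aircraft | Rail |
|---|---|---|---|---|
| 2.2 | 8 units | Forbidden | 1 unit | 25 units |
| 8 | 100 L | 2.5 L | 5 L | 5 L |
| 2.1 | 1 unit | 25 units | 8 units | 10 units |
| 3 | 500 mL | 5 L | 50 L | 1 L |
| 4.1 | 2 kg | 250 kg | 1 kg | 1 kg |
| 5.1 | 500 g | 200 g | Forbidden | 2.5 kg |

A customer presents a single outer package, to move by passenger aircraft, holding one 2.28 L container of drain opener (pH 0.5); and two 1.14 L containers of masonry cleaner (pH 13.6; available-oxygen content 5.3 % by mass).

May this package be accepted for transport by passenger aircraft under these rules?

The drain opener has pH 0.5, which is ≤ 2.5, so it is Class 8 (Corrosive).
The masonry cleaner has pH 13.6, which is ≥ 11.5, so it is Class 8 (Corrosive).
Class 8 net quantity: 2.28 L + (two 1.14 L containers = 2.28 L) = 4.56 L.
4.56 L is within the passenger aircraft limit of 5 L for Class 8.

Yes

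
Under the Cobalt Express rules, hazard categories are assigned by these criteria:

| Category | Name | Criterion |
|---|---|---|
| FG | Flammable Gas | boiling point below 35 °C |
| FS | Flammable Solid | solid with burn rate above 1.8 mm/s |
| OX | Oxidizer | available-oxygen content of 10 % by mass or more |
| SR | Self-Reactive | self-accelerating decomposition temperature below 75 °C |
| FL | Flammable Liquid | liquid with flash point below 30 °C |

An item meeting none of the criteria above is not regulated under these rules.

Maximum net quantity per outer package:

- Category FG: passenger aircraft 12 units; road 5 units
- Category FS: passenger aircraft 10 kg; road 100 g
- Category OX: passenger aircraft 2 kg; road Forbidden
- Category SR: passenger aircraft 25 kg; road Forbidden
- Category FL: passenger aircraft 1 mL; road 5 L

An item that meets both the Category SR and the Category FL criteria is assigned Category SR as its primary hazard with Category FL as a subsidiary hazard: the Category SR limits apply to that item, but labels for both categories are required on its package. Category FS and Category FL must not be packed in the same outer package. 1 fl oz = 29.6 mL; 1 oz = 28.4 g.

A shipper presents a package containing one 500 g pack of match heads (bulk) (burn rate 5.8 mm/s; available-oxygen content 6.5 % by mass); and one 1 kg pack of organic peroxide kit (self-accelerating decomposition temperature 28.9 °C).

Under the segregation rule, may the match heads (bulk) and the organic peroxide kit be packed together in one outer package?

Yes

Match heads (bulk): burn rate 5.8 mm/s > 1.8 mm/s → Category FS (Flammable Solid).
With self-accelerating decomposition temperature 28.9 °C (< 75 °C), the organic peroxide kit falls in Category SR.
No segregation rule bars Category FS with Category SR.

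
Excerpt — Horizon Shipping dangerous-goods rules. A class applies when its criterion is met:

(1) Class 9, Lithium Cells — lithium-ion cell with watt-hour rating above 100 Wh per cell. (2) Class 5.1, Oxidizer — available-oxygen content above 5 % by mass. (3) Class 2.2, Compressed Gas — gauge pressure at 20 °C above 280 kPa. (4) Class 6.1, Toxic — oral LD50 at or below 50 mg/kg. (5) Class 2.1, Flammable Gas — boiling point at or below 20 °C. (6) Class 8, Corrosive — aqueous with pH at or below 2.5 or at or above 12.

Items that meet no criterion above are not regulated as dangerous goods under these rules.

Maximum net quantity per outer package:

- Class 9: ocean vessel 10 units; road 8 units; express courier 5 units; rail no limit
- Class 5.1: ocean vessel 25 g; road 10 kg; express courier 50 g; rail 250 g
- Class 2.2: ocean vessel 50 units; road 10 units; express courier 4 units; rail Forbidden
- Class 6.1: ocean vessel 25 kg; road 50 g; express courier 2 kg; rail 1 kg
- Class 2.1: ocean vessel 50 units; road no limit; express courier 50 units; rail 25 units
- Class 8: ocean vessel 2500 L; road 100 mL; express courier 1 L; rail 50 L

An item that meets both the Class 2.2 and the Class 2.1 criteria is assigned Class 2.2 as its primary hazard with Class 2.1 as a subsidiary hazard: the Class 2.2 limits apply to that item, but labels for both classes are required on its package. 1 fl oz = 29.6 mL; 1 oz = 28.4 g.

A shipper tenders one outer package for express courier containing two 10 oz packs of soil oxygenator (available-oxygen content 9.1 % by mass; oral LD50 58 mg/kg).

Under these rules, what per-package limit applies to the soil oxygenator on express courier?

Soil oxygenator: available-oxygen content 9.1 % by mass > 5 % by mass → Class 5.1 (Oxidizer).
The express courier limit for Class 5.1 is 50 g.

50 g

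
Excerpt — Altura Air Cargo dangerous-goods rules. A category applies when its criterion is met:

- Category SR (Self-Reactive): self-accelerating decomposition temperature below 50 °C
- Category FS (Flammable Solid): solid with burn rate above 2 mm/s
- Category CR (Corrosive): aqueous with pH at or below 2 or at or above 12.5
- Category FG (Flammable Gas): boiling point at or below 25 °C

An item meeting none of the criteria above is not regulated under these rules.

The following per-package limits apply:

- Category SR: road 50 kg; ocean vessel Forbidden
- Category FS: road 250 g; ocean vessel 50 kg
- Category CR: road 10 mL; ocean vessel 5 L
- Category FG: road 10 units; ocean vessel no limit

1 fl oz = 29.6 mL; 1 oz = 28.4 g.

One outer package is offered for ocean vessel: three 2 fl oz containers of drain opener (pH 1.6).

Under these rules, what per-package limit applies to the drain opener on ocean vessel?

5 L

Drain opener: pH 1.6 ≤ 2 → Category CR (Corrosive).
The ocean vessel limit for Category CR is 5 L.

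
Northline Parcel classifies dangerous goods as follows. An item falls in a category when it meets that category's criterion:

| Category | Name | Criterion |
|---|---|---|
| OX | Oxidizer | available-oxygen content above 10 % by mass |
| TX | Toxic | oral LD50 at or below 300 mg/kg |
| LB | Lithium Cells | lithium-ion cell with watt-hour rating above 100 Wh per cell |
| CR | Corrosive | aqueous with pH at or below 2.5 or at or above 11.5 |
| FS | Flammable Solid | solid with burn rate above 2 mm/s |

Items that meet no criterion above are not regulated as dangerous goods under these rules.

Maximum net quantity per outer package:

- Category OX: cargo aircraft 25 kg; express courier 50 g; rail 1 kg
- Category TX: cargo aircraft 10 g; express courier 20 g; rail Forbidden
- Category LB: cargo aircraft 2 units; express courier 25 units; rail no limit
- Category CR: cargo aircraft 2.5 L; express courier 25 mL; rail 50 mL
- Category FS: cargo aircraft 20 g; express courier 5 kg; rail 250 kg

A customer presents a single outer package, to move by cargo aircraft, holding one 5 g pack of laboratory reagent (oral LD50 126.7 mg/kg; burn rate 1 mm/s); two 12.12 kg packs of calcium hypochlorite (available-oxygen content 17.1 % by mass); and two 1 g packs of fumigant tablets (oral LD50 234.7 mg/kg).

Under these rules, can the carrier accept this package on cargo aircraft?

Yes

The laboratory reagent has oral LD50 126.7 mg/kg, which is ≤ 300 mg/kg, so it is Category TX (Toxic).
Available-oxygen content 17.1 % by mass meets the Category OX criterion (Oxidizer), so the calcium hypochlorite is Category OX.
Oral LD50 234.7 mg/kg meets the Category TX criterion (Toxic), so the fumigant tablets are Category TX.
Category TX net quantity: 5 g + (two 1 g packs = 2 g) = 7 g.
7 g is within the cargo aircraft limit of 10 g for Category TX.
Category OX quantity: two 12.12 kg packs = 24.24 kg.
That is within the Category OX cargo aircraft limit of 25 kg.
Every hazard category is within its cargo aircraft limit and no segregation rule is violated.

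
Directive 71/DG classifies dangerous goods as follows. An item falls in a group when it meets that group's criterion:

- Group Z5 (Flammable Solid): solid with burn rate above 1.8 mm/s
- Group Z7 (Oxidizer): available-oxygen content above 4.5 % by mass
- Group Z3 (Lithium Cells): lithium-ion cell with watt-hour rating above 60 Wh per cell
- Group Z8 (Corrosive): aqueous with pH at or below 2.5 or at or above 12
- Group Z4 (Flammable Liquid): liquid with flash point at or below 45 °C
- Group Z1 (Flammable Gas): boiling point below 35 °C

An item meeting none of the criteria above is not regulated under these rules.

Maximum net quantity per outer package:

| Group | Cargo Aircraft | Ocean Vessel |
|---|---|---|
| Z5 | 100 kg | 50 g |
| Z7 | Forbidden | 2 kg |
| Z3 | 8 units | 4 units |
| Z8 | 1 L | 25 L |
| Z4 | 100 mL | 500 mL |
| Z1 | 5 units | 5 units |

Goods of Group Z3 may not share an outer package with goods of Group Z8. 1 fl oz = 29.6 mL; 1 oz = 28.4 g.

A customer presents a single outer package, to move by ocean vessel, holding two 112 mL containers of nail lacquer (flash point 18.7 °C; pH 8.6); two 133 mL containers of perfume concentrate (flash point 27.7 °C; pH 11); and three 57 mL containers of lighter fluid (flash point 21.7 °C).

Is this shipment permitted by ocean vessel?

With flash point 18.7 °C (≤ 45 °C), the nail lacquer falls in Group Z4.
Perfume concentrate: flash point 27.7 °C ≤ 45 °C → Group Z4 (Flammable Liquid).
Flash point 21.7 °C meets the Group Z4 criterion (Flammable Liquid), so the lighter fluid is Group Z4.
Total Group Z4: (two 112 mL containers = 224 mL) + (two 133 mL containers = 266 mL) + (three 57 mL containers = 171 mL) = 661 mL.
That exceeds the Group Z4 ocean vessel limit of 500 mL.

No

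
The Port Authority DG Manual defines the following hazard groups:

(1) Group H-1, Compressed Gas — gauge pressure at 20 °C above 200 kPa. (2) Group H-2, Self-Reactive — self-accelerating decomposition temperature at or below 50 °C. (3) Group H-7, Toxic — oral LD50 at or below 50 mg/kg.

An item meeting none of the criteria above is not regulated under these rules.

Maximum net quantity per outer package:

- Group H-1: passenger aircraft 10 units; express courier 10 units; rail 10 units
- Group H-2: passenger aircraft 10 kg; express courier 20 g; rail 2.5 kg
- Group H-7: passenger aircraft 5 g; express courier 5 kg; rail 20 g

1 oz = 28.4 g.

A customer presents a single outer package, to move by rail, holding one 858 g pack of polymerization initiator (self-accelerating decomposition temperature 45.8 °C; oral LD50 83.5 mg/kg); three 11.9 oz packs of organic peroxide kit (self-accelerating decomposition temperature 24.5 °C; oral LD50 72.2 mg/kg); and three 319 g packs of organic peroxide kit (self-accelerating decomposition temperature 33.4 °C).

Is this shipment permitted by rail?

The polymerization initiator has self-accelerating decomposition temperature 45.8 °C, which is ≤ 50 °C, so it is Group H-2 (Self-Reactive).
The organic peroxide kit has self-accelerating decomposition temperature 24.5 °C, which is ≤ 50 °C, so it is Group H-2 (Self-Reactive).
Self-accelerating decomposition temperature 33.4 °C meets the Group H-2 criterion (Self-Reactive), so the organic peroxide kit is Group H-2.
Group H-2 net quantity: 858 g + (three 11.9 oz packs = 1013.88 g) + (three 319 g packs = 957 g) = 2828.88 g.
2828.88 g exceeds the rail limit of 2.5 kg for Group H-2.

No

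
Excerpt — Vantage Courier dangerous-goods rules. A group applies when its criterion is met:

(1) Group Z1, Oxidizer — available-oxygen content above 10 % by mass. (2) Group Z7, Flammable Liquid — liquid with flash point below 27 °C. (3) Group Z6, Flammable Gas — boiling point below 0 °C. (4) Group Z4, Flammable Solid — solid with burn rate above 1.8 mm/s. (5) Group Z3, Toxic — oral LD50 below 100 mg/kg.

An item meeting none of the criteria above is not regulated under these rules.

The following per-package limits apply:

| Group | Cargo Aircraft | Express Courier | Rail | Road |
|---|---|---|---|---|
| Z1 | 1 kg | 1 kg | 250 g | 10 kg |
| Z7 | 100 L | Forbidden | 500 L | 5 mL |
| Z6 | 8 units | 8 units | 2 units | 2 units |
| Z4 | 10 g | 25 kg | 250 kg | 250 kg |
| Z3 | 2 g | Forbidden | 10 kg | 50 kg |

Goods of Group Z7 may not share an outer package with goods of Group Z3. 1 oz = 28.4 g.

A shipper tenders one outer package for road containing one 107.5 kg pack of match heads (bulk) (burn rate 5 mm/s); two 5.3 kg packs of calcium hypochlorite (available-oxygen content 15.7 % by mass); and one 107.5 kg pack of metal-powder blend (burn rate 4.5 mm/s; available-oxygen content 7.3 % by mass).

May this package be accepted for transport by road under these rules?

No

Match heads (bulk): burn rate 5 mm/s > 1.8 mm/s → Group Z4 (Flammable Solid).
The calcium hypochlorite has available-oxygen content 15.7 % by mass, which is > 10 % by mass, so it is Group Z1 (Oxidizer).
The metal-powder blend has burn rate 4.5 mm/s, which is > 1.8 mm/s, so it is Group Z4 (Flammable Solid).
Group Z4 net quantity: 107.5 kg + 107.5 kg = 215 kg.
215 kg is within the road limit of 250 kg for Group Z4.
Group Z1 quantity: two 5.3 kg packs = 10.6 kg.
That exceeds the Group Z1 road limit of 10 kg.
The segregation rule (Group Z7 with Group Z3) does not apply to Group Z4 with Group Z1.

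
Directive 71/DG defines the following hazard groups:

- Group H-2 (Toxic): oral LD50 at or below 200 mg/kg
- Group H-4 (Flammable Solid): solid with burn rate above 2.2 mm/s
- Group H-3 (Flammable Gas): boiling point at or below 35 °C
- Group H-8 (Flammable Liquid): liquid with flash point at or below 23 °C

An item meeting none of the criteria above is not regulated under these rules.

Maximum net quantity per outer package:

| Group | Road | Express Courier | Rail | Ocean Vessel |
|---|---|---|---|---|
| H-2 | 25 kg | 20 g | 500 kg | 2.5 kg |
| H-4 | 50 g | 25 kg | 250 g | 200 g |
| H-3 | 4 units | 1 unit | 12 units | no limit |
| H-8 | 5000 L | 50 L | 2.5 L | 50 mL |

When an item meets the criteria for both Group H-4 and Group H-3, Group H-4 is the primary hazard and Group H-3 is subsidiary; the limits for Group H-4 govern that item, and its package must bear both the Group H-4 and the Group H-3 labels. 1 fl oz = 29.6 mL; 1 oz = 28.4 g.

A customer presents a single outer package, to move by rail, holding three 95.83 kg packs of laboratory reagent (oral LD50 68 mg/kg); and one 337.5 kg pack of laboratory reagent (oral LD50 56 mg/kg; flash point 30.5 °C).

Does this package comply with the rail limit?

No

Laboratory reagent: oral LD50 68 mg/kg ≤ 200 mg/kg → Group H-2 (Toxic).
With oral LD50 56 mg/kg (≤ 200 mg/kg), the laboratory reagent falls in Group H-2.
Group H-2 net quantity: (three 95.83 kg packs = 287.49 kg) + 337.5 kg = 624.99 kg.
That exceeds the Group H-2 rail limit of 500 kg.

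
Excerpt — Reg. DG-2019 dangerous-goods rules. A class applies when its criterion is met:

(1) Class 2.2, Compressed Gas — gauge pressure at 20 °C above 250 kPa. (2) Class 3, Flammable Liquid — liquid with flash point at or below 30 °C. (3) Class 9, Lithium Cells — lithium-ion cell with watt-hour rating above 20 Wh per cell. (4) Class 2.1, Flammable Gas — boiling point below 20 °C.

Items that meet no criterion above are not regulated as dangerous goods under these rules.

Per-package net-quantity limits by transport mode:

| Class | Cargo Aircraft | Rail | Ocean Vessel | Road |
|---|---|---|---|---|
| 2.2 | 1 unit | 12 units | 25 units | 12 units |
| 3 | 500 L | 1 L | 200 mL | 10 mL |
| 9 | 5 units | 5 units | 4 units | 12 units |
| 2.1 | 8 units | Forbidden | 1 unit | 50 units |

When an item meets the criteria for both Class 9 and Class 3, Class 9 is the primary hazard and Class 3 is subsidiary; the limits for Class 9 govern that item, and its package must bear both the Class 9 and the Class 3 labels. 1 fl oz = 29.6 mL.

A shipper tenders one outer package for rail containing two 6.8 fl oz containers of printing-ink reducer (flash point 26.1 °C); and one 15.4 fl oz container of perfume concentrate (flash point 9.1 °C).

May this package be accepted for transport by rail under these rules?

Yes

The printing-ink reducer has flash point 26.1 °C, which is ≤ 30 °C, so it is Class 3 (Flammable Liquid).
Flash point 9.1 °C meets the Class 3 criterion (Flammable Liquid), so the perfume concentrate is Class 3.
Total Class 3: (two 6.8 fl oz containers = 402.56 mL) + (one 15.4 fl oz container = 455.84 mL) = 858.4 mL.
That is within the Class 3 rail limit of 1 L.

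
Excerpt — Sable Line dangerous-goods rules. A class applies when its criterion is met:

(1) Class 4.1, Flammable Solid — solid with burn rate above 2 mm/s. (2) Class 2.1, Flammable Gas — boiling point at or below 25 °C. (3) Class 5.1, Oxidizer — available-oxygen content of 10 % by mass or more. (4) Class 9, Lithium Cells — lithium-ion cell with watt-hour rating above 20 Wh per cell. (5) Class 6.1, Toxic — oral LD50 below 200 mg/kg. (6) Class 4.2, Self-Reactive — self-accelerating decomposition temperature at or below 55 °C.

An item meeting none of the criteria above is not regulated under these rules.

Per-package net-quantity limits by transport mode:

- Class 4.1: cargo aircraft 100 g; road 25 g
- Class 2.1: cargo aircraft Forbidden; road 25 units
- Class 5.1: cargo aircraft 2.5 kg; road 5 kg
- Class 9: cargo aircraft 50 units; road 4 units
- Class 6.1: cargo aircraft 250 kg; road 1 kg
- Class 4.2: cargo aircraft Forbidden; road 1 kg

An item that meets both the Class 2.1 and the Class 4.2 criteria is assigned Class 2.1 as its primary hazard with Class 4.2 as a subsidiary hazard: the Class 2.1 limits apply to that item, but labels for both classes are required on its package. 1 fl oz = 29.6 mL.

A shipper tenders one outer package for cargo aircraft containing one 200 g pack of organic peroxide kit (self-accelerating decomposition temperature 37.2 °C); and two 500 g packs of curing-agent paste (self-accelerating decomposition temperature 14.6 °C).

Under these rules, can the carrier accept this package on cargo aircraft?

The organic peroxide kit has self-accelerating decomposition temperature 37.2 °C, which is ≤ 55 °C, so it is Class 4.2 (Self-Reactive).
Self-accelerating decomposition temperature 14.6 °C meets the Class 4.2 criterion (Self-Reactive), so the curing-agent paste is Class 4.2.
Class 4.2 net quantity: 200 g + (two 500 g packs = 1 kg) = 1.2 kg.
By cargo aircraft, Class 4.2 is Forbidden regardless of quantity.

No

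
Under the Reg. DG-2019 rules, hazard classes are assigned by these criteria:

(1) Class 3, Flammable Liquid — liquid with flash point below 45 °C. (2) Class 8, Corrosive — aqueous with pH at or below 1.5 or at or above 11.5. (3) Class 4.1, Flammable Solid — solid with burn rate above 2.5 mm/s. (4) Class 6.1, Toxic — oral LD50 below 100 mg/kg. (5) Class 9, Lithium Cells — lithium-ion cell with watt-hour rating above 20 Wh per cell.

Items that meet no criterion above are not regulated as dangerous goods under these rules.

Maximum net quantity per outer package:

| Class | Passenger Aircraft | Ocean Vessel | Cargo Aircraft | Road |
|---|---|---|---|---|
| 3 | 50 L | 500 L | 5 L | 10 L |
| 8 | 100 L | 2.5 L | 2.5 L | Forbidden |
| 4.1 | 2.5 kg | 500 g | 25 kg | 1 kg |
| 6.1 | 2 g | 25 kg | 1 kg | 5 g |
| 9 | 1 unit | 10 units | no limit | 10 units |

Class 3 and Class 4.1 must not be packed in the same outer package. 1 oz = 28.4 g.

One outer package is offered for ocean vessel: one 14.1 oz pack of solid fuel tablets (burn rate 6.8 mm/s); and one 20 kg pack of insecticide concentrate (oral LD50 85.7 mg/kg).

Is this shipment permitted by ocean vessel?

Burn rate 6.8 mm/s meets the Class 4.1 criterion (Flammable Solid), so the solid fuel tablets are Class 4.1.
Oral LD50 85.7 mg/kg meets the Class 6.1 criterion (Toxic), so the insecticide concentrate is Class 6.1.
Class 6.1 quantity: 20 kg.
20 kg ≤ 25 kg (ocean vessel limit, Class 6.1) — within limit.
Class 4.1 quantity: one 14.1 oz pack = 400.44 g.
400.44 g is within the ocean vessel limit of 500 g for Class 4.1.
The segregation rule (Class 3 with Class 4.1) does not apply to Class 6.1 with Class 4.1.
Every hazard class is within its ocean vessel limit and no segregation rule is violated.

Yes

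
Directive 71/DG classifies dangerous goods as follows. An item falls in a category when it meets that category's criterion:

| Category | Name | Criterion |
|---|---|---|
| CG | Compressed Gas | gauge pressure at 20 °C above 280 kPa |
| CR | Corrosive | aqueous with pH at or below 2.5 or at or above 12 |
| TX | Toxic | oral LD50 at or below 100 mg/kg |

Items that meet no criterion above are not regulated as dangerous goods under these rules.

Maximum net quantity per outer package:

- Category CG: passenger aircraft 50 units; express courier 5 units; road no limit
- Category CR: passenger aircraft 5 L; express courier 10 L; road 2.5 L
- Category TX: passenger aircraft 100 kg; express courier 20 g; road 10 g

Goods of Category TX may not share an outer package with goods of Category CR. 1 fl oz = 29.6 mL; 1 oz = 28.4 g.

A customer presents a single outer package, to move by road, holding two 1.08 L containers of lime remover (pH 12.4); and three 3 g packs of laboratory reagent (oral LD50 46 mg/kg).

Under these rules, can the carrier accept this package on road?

No

pH 12.4 meets the Category CR criterion (Corrosive), so the lime remover is Category CR.
Oral LD50 46 mg/kg meets the Category TX criterion (Toxic), so the laboratory reagent is Category TX.
Category TX quantity: three 3 g packs = 9 g.
9 g is within the road limit of 10 g for Category TX.
Category CR quantity: two 1.08 L containers = 2.16 L.
2.16 L is within the road limit of 2.5 L for Category CR.
Category TX and Category CR may not share an outer package.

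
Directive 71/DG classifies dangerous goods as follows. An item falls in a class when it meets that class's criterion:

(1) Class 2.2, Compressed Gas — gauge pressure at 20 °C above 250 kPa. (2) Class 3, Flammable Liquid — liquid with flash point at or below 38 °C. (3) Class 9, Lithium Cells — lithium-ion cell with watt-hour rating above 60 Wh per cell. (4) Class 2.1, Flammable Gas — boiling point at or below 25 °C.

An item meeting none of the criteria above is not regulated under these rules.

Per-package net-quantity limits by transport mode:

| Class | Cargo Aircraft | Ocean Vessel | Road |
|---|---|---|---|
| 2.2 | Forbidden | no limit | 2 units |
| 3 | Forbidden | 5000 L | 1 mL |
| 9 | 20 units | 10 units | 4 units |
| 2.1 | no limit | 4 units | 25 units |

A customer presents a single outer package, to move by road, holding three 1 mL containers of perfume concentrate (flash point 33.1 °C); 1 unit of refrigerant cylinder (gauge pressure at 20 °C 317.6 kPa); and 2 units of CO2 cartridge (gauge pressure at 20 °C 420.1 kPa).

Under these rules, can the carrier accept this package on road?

No

With flash point 33.1 °C (≤ 38 °C), the perfume concentrate falls in Class 3.
Refrigerant cylinder: gauge pressure at 20 °C 317.6 kPa > 250 kPa → Class 2.2 (Compressed Gas).
CO2 cartridge: gauge pressure at 20 °C 420.1 kPa > 250 kPa → Class 2.2 (Compressed Gas).
Total Class 2.2: 1 unit + 2 units = 3 units.
3 units > 2 units (road limit, Class 2.2) — over the limit.
Class 3 quantity: three 1 mL containers = 3 mL.
That exceeds the Class 3 road limit of 1 mL.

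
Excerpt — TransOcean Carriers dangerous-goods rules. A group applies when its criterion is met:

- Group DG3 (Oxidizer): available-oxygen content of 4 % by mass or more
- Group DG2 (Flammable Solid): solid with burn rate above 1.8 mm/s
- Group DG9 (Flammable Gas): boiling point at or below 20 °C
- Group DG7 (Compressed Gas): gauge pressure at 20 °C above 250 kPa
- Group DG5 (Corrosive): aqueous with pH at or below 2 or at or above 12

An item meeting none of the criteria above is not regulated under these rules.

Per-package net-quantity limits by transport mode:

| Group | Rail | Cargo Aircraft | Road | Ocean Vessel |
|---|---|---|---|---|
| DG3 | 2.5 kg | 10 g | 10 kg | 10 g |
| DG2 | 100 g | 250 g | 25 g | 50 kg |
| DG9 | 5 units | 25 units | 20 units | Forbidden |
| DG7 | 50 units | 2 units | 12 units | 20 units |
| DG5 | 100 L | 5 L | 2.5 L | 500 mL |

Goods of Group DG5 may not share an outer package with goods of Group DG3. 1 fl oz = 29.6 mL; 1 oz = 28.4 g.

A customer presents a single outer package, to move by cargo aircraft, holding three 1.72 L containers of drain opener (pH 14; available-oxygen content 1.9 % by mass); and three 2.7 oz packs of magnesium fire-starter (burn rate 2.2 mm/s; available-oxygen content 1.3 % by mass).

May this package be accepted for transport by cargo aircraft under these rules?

The drain opener has pH 14, which is ≥ 12, so it is Group DG5 (Corrosive).
The magnesium fire-starter has burn rate 2.2 mm/s, which is > 1.8 mm/s, so it is Group DG2 (Flammable Solid).
Group DG5 quantity: three 1.72 L containers = 5.16 L.
That exceeds the Group DG5 cargo aircraft limit of 5 L.
Group DG2 quantity: three 2.7 oz packs = 230.04 g.
230.04 g is within the cargo aircraft limit of 250 g for Group DG2.
The segregation rule (Group DG5 with Group DG3) does not apply to Group DG5 with Group DG2.

No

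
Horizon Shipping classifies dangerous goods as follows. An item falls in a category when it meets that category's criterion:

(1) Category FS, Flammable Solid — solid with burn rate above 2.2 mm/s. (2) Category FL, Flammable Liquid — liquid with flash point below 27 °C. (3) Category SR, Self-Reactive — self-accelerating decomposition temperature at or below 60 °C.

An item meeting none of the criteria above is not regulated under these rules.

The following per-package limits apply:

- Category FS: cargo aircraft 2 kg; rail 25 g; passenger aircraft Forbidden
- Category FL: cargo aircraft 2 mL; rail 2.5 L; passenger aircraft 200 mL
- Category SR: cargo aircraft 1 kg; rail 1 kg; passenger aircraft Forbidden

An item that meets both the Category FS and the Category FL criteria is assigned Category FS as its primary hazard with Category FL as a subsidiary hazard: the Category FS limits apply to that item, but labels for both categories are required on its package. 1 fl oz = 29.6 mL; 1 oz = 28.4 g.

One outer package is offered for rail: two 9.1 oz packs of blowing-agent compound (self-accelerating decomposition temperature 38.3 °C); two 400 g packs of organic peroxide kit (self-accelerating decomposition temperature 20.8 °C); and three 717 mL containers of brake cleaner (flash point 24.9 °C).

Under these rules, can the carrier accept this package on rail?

Self-accelerating decomposition temperature 38.3 °C meets the Category SR criterion (Self-Reactive), so the blowing-agent compound is Category SR.
Organic peroxide kit: self-accelerating decomposition temperature 20.8 °C ≤ 60 °C → Category SR (Self-Reactive).
With flash point 24.9 °C (< 27 °C), the brake cleaner falls in Category FL.
Category SR net quantity: (two 9.1 oz packs = 516.88 g) + (two 400 g packs = 800 g) = 1316.88 g.
That exceeds the Category SR rail limit of 1 kg.
Category FL quantity: three 717 mL containers = 2.151 L.
That is within the Category FL rail limit of 2.5 L.

No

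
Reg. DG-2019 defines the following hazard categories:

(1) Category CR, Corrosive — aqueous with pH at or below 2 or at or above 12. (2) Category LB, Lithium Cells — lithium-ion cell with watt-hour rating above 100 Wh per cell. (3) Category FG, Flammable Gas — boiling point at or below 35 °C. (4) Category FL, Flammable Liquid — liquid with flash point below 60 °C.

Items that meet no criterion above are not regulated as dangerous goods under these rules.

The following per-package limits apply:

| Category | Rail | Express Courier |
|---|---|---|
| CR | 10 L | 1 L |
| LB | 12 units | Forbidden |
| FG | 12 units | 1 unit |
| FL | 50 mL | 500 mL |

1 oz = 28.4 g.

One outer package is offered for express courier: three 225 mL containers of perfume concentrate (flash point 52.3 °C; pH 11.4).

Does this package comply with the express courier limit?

The perfume concentrate has flash point 52.3 °C, which is < 60 °C, so it is Category FL (Flammable Liquid).
Category FL quantity: three 225 mL containers = 675 mL.
675 mL > 500 mL (express courier limit, Category FL) — over the limit.

No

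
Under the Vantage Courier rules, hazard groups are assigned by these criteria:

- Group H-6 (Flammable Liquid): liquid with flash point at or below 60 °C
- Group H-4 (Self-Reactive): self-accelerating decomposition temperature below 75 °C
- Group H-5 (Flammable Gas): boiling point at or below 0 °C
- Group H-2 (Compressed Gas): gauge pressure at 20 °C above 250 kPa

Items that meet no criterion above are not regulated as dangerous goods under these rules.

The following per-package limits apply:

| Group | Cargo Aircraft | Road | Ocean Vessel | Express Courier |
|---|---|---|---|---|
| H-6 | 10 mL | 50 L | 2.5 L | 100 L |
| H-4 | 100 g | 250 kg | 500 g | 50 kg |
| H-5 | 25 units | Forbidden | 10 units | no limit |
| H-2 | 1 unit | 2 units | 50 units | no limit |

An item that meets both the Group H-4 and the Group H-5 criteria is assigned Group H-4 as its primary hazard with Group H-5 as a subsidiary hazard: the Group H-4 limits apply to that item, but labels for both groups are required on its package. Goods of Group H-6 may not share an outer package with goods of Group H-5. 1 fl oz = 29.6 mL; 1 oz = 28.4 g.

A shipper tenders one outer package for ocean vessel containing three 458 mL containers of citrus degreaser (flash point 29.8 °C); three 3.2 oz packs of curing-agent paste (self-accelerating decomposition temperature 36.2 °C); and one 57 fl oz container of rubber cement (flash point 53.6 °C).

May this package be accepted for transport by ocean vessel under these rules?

With flash point 29.8 °C (≤ 60 °C), the citrus degreaser falls in Group H-6.
Self-accelerating decomposition temperature 36.2 °C meets the Group H-4 criterion (Self-Reactive), so the curing-agent paste is Group H-4.
Rubber cement: flash point 53.6 °C ≤ 60 °C → Group H-6 (Flammable Liquid).
Group H-6 net quantity: (three 458 mL containers = 1.374 L) + (one 57 fl oz container = 1687.2 mL) = 3061.2 mL.
3061.2 mL exceeds the ocean vessel limit of 2.5 L for Group H-6.
Group H-4 quantity: three 3.2 oz packs = 272.64 g.
272.64 g ≤ 500 g (ocean vessel limit, Group H-4) — within limit.
The segregation rule (Group H-6 with Group H-5) does not apply to Group H-6 with Group H-4.

No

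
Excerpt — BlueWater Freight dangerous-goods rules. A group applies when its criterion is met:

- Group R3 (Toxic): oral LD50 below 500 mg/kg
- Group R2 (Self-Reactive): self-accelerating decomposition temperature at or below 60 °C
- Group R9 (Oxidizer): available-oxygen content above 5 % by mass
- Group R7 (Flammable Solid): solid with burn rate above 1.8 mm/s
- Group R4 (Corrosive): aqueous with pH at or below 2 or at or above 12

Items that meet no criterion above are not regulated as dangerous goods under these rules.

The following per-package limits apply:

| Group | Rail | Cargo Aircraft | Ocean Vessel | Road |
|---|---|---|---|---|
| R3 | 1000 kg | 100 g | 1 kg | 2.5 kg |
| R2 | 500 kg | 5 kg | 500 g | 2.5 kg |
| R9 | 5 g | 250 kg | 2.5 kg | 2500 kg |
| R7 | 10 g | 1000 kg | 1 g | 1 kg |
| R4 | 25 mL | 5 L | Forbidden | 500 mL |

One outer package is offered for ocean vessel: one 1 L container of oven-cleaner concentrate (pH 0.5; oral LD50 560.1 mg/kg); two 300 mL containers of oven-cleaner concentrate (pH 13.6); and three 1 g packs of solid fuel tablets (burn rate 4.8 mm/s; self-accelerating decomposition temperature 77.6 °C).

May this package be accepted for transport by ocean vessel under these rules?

No

pH 0.5 meets the Group R4 criterion (Corrosive), so the oven-cleaner concentrate is Group R4.
pH 13.6 meets the Group R4 criterion (Corrosive), so the oven-cleaner concentrate is Group R4.
Solid fuel tablets: burn rate 4.8 mm/s > 1.8 mm/s → Group R7 (Flammable Solid).
Group R4 net quantity: 1 L + (two 300 mL containers = 600 mL) = 1.6 L.
By ocean vessel, Group R4 is Forbidden regardless of quantity.
Group R7 quantity: three 1 g packs = 3 g.
3 g > 1 g (ocean vessel limit, Group R7) — over the limit.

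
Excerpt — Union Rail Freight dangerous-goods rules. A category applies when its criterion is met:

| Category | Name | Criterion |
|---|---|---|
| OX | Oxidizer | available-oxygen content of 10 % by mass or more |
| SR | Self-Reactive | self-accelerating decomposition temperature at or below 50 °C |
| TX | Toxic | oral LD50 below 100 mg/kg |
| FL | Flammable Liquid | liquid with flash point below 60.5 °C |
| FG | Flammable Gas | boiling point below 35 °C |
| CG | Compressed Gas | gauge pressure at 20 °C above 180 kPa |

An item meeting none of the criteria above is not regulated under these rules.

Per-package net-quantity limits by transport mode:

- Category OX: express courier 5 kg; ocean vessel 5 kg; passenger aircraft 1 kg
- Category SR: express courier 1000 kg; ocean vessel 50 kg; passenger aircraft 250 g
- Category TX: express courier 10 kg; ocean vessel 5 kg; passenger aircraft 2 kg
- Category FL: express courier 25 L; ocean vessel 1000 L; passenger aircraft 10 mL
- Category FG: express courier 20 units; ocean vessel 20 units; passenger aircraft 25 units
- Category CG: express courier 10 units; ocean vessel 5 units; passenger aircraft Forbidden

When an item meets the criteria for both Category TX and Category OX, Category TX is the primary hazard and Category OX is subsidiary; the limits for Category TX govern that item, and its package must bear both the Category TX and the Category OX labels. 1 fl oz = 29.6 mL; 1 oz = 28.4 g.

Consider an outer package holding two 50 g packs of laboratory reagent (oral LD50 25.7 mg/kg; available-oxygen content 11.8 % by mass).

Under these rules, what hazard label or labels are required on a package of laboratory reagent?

Category OX and TX

The laboratory reagent has oral LD50 25.7 mg/kg, which is < 100 mg/kg, so it is Category TX (Toxic).
Laboratory reagent: available-oxygen content 11.8 % by mass ≥ 10 % by mass → Category OX (Oxidizer).
By the precedence rule Category TX is primary and Category OX is subsidiary, and that rule requires both labels on the package.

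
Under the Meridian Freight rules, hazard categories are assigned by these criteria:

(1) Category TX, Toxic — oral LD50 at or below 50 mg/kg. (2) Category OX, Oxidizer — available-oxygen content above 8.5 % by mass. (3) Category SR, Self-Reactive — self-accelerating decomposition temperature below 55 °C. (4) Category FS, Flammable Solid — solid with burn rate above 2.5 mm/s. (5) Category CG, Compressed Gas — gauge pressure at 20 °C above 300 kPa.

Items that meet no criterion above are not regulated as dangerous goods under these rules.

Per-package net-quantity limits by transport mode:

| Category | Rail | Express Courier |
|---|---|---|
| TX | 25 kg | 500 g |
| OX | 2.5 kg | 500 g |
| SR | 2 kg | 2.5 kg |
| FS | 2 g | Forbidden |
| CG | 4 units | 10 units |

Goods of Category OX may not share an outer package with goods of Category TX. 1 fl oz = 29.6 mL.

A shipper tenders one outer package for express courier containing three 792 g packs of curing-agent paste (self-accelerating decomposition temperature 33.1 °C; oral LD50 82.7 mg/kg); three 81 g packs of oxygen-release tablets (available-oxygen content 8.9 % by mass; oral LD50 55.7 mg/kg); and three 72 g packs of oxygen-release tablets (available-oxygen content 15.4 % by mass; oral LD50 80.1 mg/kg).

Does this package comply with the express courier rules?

Yes

With self-accelerating decomposition temperature 33.1 °C (< 55 °C), the curing-agent paste falls in Category SR.
With available-oxygen content 8.9 % by mass (> 8.5 % by mass), the oxygen-release tablets fall in Category OX.
Available-oxygen content 15.4 % by mass meets the Category OX criterion (Oxidizer), so the oxygen-release tablets are Category OX.
Total Category OX: (three 81 g packs = 243 g) + (three 72 g packs = 216 g) = 459 g.
That is within the Category OX express courier limit of 500 g.
Category SR quantity: three 792 g packs = 2.376 kg.
2.376 kg ≤ 2.5 kg (express courier limit, Category SR) — within limit.
The segregation rule (Category OX with Category TX) does not apply to Category OX with Category SR.
Every hazard category is within its express courier limit and no segregation rule is violated.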